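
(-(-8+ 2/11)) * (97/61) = 8342/671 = 12.43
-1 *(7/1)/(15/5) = -7/3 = -2.33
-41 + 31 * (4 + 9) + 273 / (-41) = 14569 / 41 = 355.34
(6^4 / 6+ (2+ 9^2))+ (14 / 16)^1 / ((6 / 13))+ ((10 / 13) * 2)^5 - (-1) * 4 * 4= 5801337823 / 17822064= 325.51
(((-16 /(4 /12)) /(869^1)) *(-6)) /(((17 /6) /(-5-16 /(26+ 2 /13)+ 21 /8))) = -438696 /1255705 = -0.35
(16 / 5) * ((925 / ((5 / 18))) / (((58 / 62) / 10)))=3303360 / 29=113908.97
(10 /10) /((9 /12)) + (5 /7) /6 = 61 /42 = 1.45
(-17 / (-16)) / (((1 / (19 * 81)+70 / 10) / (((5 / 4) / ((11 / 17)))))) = 2223855 / 7584896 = 0.29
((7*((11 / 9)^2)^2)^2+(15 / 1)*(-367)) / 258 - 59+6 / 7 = -70993538173 / 903981141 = -78.53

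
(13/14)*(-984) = -6396/7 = -913.71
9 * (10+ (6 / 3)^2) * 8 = 1008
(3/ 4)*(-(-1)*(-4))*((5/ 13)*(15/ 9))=-25/ 13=-1.92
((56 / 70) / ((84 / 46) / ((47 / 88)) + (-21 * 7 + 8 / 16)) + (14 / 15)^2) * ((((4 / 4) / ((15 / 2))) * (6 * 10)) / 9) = 481933408 / 626415525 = 0.77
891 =891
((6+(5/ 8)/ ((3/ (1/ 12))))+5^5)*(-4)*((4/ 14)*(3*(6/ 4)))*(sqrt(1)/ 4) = -4025.59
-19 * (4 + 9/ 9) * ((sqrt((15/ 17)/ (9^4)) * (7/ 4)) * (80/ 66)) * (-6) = 13300 * sqrt(255)/ 15147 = 14.02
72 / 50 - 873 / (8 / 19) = -414387 / 200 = -2071.94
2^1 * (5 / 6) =5 / 3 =1.67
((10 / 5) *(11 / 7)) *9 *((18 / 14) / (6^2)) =1.01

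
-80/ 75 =-16/ 15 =-1.07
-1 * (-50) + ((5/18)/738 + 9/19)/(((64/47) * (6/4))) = 50.23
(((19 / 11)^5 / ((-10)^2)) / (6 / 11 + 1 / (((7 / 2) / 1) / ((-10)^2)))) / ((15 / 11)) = 912247 / 235587000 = 0.00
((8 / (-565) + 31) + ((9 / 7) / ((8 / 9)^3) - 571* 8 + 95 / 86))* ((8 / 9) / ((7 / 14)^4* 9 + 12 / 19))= -7501145264059 / 2222409420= -3375.23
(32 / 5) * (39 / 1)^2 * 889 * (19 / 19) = 43269408 / 5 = 8653881.60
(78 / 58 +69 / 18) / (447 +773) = 901 / 212280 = 0.00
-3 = -3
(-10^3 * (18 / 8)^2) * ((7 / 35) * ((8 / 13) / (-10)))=810 / 13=62.31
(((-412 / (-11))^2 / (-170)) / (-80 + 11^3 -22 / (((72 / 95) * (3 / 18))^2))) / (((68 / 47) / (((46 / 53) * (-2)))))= -6605757504 / 85282222355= -0.08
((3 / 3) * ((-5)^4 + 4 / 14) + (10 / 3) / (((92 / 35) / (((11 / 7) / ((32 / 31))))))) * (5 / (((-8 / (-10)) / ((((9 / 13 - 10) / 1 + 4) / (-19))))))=484712675 / 442624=1095.09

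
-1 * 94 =-94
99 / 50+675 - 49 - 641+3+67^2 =223949 / 50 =4478.98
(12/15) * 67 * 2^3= 428.80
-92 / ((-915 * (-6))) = -46 / 2745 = -0.02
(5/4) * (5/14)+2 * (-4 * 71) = -31783/56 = -567.55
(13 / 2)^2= 42.25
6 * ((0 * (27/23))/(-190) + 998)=5988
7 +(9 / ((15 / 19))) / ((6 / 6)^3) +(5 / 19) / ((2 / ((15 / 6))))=18.73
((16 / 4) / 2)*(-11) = -22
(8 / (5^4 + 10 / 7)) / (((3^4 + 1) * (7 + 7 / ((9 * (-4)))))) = 144 / 6292475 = 0.00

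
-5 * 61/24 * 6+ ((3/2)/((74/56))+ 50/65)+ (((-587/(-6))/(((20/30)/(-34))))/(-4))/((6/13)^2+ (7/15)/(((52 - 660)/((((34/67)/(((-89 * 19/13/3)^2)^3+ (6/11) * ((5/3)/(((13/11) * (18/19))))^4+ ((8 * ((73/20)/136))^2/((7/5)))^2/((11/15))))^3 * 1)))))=160595966803955258449777611802817819677569061947243973138352331650802472757148284620689869980112435251847820728947/27778103536540233429405126117300831608227529478562302811708158275238760575568601100566106571057936684243459104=5781.39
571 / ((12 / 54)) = 5139 / 2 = 2569.50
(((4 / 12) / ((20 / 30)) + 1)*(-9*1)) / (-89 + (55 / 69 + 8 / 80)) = 9315 / 60791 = 0.15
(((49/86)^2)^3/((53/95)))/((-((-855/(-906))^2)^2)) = -0.08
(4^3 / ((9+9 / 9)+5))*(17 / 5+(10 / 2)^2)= 9088 / 75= 121.17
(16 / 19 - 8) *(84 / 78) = -1904 / 247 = -7.71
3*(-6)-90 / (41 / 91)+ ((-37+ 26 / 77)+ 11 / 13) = -10406860 / 41041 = -253.57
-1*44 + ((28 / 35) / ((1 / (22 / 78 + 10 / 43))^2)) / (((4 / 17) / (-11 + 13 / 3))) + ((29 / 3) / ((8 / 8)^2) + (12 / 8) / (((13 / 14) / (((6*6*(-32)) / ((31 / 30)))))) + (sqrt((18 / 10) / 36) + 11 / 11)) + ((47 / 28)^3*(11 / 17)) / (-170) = -30534948835641429401 / 16592850893324160 + sqrt(5) / 10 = -1840.02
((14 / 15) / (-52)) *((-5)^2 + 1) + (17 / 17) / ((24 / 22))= 9 / 20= 0.45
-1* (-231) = 231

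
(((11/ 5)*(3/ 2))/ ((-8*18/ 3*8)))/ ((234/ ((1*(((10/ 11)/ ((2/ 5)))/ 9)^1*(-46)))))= 115/ 269568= 0.00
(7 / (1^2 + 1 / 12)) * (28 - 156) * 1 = -10752 / 13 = -827.08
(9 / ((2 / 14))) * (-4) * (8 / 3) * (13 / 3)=-2912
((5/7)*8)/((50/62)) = 7.09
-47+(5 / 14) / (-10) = -1317 / 28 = -47.04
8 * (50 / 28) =14.29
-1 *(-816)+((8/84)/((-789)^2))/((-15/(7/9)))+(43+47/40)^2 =223272764941049/80678721600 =2767.43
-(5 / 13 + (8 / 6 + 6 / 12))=-173 / 78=-2.22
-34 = -34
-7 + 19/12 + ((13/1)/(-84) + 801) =5568/7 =795.43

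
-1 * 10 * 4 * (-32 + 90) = -2320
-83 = -83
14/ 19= 0.74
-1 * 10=-10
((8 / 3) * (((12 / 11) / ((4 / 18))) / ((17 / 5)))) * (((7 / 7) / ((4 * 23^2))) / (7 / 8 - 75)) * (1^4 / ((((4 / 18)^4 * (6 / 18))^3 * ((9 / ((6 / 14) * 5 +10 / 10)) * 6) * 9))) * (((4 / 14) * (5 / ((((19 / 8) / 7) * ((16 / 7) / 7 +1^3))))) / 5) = -1977006755367 / 10537709624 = -187.61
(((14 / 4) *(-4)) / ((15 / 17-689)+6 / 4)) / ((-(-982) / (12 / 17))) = 24 / 1637485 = 0.00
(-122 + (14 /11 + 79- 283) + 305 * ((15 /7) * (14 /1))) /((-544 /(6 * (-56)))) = 1019319 /187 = 5450.90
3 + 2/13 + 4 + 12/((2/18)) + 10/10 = 1510/13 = 116.15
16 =16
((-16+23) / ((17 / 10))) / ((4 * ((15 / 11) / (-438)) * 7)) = -803 / 17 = -47.24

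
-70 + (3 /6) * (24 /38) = -1324 /19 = -69.68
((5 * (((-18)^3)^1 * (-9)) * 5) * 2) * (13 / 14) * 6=102351600 / 7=14621657.14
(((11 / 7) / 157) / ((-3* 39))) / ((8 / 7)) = -0.00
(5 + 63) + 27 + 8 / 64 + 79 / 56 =2703 / 28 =96.54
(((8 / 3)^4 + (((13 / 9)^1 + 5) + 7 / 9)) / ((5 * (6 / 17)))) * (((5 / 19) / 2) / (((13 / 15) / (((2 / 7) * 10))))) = 1989425 / 140049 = 14.21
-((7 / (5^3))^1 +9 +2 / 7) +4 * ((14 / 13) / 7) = -99262 / 11375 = -8.73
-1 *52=-52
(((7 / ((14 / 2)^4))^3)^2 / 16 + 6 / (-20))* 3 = -117245779049552313 / 130273087832835920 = -0.90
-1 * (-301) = 301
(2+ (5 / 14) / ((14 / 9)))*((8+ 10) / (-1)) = -3933 / 98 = -40.13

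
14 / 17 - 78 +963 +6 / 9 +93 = 49954 / 51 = 979.49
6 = 6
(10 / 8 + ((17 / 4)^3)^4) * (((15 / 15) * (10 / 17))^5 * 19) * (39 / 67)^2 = 52616251999246311309375 / 3341674386817024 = 15745475.44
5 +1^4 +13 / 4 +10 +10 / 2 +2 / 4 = 99 / 4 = 24.75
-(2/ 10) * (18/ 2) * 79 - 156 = -1491/ 5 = -298.20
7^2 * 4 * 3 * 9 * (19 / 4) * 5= 125685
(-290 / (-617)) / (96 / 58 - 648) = -4205 / 5782524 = -0.00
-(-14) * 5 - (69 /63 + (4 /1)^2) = 1111 /21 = 52.90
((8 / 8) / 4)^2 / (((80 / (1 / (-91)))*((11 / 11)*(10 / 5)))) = -1 / 232960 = -0.00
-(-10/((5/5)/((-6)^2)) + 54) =306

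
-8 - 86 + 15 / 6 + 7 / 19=-3463 / 38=-91.13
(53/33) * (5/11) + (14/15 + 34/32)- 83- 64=-4189721/29040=-144.27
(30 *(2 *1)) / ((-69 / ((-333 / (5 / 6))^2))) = -15968016 / 115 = -138852.31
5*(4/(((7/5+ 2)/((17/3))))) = 100/3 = 33.33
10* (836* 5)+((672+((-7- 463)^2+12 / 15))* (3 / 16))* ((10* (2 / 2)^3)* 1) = 457249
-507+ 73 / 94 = -47585 / 94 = -506.22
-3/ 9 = -1/ 3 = -0.33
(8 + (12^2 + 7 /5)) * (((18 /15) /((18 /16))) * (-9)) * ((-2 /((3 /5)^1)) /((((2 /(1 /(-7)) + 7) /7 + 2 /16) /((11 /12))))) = -539968 /105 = -5142.55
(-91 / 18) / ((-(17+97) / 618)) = 9373 / 342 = 27.41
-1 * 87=-87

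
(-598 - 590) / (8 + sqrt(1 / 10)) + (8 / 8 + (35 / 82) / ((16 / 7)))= -13744173 / 93152 + 132 * sqrt(10) / 71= -141.67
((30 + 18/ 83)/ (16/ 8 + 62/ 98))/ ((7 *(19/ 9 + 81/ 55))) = 1448370/ 3165703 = 0.46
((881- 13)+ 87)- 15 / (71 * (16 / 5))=1084805 / 1136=954.93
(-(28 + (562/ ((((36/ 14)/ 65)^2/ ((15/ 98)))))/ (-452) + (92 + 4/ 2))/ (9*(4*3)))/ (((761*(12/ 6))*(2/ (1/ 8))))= -19427/ 128386861056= -0.00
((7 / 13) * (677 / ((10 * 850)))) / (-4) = -4739 / 442000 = -0.01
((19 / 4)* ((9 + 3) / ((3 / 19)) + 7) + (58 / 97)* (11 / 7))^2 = 156174.83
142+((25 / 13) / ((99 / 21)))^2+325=85977772 / 184041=467.17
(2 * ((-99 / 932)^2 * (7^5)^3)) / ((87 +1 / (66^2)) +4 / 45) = 84453493401496687545 / 68650286326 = 1230198705.95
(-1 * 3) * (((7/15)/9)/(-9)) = 7/405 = 0.02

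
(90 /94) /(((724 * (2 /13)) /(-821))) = -480285 /68056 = -7.06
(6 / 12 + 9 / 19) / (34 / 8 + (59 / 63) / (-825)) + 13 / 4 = 233569333 / 67133764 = 3.48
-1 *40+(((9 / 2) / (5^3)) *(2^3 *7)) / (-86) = -215126 / 5375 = -40.02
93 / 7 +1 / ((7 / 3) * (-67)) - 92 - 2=-37858 / 469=-80.72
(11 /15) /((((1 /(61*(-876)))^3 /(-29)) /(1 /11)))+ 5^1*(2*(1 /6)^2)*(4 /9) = 119471298954205298 /405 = 294990861615321.72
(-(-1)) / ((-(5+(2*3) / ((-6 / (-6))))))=-1 / 11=-0.09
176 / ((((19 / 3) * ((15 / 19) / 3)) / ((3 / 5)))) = 1584 / 25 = 63.36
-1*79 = -79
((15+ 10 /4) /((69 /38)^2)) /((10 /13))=32851 /4761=6.90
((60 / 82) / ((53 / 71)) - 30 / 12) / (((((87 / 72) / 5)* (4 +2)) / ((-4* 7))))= 1849400 / 63017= 29.35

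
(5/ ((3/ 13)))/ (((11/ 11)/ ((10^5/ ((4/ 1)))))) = 1625000/ 3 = 541666.67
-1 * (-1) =1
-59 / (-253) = 59 / 253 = 0.23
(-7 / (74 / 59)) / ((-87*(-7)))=-59 / 6438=-0.01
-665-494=-1159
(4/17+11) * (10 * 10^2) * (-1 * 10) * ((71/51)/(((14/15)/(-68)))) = 1356100000/119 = 11395798.32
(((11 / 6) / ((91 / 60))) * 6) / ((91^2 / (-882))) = -11880 / 15379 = -0.77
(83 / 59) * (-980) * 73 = -5937820 / 59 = -100641.02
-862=-862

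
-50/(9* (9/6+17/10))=-125/72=-1.74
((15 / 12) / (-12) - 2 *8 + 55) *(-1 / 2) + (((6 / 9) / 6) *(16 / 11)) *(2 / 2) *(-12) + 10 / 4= -19945 / 1056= -18.89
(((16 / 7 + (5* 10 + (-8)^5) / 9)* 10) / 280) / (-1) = 38147 / 294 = 129.75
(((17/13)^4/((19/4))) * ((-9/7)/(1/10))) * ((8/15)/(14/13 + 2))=-2004504/1461005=-1.37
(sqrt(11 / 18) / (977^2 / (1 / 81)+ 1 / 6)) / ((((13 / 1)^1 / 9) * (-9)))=-sqrt(22) / 6030714235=-0.00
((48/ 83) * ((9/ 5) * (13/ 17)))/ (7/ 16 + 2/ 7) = 23296/ 21165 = 1.10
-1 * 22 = -22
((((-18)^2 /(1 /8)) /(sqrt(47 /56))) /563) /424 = 648 * sqrt(658) /1402433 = 0.01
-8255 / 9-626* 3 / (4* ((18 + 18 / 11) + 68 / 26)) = -53743313 / 57276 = -938.32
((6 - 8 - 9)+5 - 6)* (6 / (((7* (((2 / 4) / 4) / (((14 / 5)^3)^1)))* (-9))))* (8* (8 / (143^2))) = 1605632 / 2556125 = 0.63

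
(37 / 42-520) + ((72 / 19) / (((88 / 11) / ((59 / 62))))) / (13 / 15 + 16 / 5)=-391596361 / 754509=-519.01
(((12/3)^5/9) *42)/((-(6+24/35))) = -714.76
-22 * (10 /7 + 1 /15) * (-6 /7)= 6908 /245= 28.20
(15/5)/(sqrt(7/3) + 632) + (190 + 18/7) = 1615301036/8387855 - 3 *sqrt(21)/1198265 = 192.58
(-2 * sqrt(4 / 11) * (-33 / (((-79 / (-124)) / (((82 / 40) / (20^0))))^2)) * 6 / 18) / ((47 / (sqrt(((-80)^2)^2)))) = 1654211584 * sqrt(11) / 293327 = 18704.04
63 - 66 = -3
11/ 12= 0.92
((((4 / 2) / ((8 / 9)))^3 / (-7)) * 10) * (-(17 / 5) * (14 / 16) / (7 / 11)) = 136323 / 1792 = 76.07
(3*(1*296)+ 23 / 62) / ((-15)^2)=55079 / 13950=3.95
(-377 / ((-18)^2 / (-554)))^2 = 10905416041 / 26244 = 415539.40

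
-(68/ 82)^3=-39304/ 68921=-0.57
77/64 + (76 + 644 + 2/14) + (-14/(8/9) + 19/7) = 317323/448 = 708.31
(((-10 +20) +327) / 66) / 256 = 337 / 16896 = 0.02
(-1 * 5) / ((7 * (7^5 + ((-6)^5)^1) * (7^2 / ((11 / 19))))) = -5 / 5350457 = -0.00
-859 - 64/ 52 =-11183/ 13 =-860.23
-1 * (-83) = 83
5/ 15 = 1/ 3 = 0.33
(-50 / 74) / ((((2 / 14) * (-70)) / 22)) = 55 / 37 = 1.49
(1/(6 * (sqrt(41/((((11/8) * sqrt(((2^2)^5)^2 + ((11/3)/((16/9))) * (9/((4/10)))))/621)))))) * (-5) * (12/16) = -5 * 1636874^(1/4) * 41^(3/4) * sqrt(759)/543168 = -0.15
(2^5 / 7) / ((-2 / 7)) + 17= 1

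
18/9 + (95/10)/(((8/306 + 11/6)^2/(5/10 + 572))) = 509910317/323761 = 1574.96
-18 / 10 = -9 / 5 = -1.80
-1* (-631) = 631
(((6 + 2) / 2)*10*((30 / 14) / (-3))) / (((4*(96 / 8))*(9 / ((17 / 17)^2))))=-25 / 378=-0.07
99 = 99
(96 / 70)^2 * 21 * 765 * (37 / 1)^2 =1447766784 / 35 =41364765.26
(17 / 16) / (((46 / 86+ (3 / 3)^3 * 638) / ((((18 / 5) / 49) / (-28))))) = -6579 / 1506840160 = -0.00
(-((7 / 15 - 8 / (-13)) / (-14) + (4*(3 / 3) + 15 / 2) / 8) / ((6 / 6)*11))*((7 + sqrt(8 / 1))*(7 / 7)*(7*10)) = -207949 / 3432 - 29707*sqrt(2) / 1716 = -85.07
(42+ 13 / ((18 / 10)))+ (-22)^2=4799 / 9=533.22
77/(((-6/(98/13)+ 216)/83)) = 313159/10545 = 29.70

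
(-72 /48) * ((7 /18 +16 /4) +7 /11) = -995 /132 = -7.54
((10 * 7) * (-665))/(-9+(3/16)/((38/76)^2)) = 186200/33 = 5642.42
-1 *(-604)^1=604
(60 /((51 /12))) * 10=2400 /17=141.18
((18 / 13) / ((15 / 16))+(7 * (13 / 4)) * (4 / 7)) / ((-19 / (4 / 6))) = -1882 / 3705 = -0.51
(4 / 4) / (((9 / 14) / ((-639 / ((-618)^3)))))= 497 / 118014516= 0.00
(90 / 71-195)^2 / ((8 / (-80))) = -1892000250 / 5041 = -375322.41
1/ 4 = 0.25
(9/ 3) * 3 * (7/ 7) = 9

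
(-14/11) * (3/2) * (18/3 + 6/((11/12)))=-2898/121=-23.95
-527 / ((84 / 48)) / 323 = -124 / 133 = -0.93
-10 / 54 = -5 / 27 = -0.19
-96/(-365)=96/365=0.26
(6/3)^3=8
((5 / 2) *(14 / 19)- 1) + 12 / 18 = 86 / 57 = 1.51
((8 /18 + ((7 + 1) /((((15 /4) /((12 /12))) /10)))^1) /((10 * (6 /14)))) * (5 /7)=3.63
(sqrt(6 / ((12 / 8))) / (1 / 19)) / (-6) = -6.33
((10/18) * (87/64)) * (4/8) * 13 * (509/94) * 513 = 164068515/12032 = 13636.01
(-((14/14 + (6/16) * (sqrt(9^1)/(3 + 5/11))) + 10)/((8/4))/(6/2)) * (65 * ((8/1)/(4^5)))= -0.96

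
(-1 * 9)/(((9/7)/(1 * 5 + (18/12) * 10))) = -140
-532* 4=-2128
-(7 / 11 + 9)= -106 / 11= -9.64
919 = 919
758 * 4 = 3032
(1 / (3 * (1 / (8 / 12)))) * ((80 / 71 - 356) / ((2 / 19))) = -478724 / 639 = -749.18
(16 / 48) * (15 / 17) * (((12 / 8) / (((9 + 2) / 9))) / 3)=45 / 374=0.12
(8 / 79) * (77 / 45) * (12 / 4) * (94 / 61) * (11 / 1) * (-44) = -28025536 / 72285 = -387.71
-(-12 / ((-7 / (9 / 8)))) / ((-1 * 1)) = 1.93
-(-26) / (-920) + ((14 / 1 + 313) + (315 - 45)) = 274607 / 460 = 596.97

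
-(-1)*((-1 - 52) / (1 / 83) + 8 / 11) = -48381 / 11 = -4398.27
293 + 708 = 1001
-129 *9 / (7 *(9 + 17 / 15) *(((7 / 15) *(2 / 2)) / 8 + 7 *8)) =-0.29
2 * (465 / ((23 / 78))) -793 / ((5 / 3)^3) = 8575047 / 2875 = 2982.63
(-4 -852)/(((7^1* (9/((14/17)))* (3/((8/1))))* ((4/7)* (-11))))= 23968/5049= 4.75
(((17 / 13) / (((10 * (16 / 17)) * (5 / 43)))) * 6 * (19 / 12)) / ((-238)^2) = 817 / 4076800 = 0.00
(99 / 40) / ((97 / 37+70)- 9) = 0.04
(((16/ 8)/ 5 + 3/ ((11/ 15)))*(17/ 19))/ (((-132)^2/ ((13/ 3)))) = 2873/ 2874960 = 0.00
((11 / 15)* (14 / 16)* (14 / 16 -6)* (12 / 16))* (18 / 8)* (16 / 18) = -3157 / 640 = -4.93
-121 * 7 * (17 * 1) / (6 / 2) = -14399 / 3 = -4799.67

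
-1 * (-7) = 7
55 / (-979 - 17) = -55 / 996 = -0.06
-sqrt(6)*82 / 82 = -sqrt(6) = -2.45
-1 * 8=-8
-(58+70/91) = -764/13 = -58.77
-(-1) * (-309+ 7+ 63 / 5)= -1447 / 5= -289.40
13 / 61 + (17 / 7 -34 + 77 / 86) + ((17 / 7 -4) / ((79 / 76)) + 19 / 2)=-32600007 / 1450519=-22.47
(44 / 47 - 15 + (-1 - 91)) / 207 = -4985 / 9729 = -0.51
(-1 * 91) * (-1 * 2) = 182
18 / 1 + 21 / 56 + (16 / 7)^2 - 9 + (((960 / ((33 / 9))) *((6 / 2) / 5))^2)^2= 3495111459506795 / 5739272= 608981672.15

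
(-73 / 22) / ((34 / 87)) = -6351 / 748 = -8.49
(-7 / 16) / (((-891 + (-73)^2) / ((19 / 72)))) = -19 / 730368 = -0.00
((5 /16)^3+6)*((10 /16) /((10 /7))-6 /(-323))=3424721 /1245184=2.75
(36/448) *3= 0.24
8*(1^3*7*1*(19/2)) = 532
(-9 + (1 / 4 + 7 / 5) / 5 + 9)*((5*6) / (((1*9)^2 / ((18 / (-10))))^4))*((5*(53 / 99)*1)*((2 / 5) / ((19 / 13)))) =689 / 389559375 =0.00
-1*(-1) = 1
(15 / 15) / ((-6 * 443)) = -1 / 2658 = -0.00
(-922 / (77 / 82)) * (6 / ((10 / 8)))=-1814496 / 385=-4712.98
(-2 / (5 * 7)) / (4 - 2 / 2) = -2 / 105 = -0.02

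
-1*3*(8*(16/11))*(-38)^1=14592/11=1326.55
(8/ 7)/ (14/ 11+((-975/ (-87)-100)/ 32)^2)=0.13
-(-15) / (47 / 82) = 26.17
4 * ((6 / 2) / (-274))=-6 / 137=-0.04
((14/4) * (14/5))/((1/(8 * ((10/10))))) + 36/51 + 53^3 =12661269/85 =148956.11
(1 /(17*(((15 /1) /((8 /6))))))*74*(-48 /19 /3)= -4736 /14535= -0.33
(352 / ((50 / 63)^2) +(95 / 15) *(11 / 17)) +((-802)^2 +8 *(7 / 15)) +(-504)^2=28616949997 / 31875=897786.67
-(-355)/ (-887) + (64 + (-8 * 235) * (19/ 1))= -31627227/ 887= -35656.40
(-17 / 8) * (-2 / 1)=17 / 4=4.25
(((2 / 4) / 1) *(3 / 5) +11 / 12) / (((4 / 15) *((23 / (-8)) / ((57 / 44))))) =-4161 / 2024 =-2.06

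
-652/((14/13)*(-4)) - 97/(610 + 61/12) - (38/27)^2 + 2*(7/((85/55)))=202693016711/1280618262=158.28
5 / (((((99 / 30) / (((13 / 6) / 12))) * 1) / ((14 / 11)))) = 2275 / 6534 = 0.35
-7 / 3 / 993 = -7 / 2979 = -0.00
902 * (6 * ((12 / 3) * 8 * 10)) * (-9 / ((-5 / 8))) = 24938496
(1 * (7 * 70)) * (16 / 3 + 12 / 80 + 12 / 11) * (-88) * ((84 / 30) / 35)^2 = -3401776 / 1875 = -1814.28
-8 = -8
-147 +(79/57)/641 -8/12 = -1798406/12179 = -147.66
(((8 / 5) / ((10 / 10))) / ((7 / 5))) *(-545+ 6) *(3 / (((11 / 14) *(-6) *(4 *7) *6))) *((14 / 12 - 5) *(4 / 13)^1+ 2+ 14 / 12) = 1085 / 234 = 4.64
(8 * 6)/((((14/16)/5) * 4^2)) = 17.14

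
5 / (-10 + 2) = -5 / 8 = -0.62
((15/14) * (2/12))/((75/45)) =3/28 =0.11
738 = 738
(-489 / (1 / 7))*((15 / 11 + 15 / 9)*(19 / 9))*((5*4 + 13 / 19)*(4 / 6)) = -29894200 / 99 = -301961.62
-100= -100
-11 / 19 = -0.58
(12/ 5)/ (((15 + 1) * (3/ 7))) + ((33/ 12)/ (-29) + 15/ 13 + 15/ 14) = 2.48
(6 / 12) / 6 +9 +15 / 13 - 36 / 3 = -275 / 156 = -1.76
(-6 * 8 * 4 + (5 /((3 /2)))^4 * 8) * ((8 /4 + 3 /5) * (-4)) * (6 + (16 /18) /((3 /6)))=-46918144 /729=-64359.59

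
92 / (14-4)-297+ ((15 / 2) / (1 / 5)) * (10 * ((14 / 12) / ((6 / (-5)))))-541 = -71603 / 60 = -1193.38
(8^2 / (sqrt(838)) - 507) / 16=-507 / 16+ 2*sqrt(838) / 419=-31.55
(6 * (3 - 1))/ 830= 6/ 415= 0.01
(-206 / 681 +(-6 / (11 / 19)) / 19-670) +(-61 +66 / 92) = -251937355 / 344586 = -731.13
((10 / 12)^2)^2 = 625 / 1296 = 0.48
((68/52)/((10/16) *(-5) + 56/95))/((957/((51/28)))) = -54910/55938883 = -0.00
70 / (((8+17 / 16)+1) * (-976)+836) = -14 / 1797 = -0.01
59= 59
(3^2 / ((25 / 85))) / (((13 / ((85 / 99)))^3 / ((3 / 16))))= 2088025 / 1263257424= 0.00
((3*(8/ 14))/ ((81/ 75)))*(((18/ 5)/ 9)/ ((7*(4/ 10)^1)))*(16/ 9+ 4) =5200/ 3969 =1.31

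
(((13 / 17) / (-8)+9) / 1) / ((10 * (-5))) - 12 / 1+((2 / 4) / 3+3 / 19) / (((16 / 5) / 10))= -2163551 / 193800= -11.16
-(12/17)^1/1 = -12/17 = -0.71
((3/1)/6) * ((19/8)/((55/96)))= 114/55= 2.07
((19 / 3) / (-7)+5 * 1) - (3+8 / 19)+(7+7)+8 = 9047 / 399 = 22.67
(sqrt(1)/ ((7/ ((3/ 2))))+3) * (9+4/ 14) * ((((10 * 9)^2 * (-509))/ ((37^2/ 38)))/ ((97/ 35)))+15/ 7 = -1145648845605/ 929551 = -1232475.51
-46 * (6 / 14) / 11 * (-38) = 5244 / 77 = 68.10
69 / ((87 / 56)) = 1288 / 29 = 44.41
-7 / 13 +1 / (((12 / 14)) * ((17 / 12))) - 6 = -1263 / 221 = -5.71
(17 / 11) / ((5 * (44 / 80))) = 68 / 121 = 0.56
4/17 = 0.24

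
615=615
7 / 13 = 0.54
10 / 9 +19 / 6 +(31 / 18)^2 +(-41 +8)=-8345 / 324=-25.76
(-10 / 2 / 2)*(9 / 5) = -9 / 2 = -4.50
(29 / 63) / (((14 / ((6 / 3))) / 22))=638 / 441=1.45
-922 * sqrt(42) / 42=-461 * sqrt(42) / 21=-142.27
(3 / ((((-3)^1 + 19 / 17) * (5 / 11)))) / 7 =-0.50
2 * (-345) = -690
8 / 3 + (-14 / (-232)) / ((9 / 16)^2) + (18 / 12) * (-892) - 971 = -5417129 / 2349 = -2306.14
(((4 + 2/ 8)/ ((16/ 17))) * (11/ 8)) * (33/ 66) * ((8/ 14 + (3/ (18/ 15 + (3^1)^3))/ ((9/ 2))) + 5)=52666493/ 3032064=17.37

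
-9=-9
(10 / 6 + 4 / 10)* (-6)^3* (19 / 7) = -42408 / 35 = -1211.66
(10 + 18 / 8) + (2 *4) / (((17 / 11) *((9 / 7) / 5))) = 19817 / 612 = 32.38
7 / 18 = 0.39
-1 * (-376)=376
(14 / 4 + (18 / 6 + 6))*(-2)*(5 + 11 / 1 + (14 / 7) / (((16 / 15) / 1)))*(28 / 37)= -25025 / 74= -338.18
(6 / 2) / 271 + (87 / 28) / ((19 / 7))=23805 / 20596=1.16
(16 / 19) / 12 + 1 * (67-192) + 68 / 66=-25895 / 209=-123.90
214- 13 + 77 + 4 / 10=1392 / 5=278.40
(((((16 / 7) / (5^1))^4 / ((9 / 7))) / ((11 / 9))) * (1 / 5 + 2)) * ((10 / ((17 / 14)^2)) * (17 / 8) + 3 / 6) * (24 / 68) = 99680256 / 309771875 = 0.32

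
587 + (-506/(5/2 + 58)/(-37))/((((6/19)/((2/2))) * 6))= 2150618/3663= 587.12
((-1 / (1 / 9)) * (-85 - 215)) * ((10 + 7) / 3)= 15300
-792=-792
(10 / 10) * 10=10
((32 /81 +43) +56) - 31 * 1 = 5540 /81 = 68.40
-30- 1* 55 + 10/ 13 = -84.23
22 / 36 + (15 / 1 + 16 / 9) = 313 / 18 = 17.39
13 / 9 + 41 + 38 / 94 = 18125 / 423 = 42.85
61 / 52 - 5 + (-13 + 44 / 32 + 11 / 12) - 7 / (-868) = -140507 / 9672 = -14.53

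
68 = 68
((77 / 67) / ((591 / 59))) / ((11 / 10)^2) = 41300 / 435567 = 0.09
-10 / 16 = -5 / 8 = -0.62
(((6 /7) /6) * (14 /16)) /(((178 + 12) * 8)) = 1 /12160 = 0.00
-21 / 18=-7 / 6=-1.17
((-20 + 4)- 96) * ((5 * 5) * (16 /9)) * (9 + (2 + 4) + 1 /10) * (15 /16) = -70466.67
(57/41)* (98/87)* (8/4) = 3724/1189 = 3.13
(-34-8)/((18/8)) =-18.67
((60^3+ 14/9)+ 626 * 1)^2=3801127323904/81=46927497825.98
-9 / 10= -0.90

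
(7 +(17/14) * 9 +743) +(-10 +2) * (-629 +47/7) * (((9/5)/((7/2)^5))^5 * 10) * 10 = 1785800501212397516007477087/2346870084411938576412250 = 760.93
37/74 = 1/2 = 0.50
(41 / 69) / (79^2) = 41 / 430629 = 0.00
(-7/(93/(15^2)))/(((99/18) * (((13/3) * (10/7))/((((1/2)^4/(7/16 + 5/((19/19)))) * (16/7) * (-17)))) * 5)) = 5712/128557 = 0.04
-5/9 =-0.56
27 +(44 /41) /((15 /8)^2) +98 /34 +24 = 8497972 /156825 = 54.19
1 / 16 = 0.06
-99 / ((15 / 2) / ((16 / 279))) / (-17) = 352 / 7905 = 0.04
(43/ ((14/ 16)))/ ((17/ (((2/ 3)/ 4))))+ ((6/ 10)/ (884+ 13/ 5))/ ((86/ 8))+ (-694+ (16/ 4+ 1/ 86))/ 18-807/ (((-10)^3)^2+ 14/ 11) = -170005736857005949/ 4491370594282572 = -37.85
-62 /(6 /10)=-103.33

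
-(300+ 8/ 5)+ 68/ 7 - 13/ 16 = -163911/ 560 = -292.70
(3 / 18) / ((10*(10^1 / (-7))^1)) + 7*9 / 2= 18893 / 600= 31.49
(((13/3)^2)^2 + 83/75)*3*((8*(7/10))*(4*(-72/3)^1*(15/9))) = -641774336/675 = -950776.79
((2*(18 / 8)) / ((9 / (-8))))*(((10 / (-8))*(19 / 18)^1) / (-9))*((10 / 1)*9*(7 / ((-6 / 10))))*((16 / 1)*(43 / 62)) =5719000 / 837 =6832.74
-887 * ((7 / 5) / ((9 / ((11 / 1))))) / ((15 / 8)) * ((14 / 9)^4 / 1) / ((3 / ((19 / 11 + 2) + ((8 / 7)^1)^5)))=-2648000128 / 295245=-8968.82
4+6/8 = 19/4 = 4.75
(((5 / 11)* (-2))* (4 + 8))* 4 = -480 / 11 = -43.64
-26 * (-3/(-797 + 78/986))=-19227/196441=-0.10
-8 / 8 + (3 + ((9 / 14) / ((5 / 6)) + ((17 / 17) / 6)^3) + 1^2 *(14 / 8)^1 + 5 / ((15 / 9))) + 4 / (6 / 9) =102257 / 7560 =13.53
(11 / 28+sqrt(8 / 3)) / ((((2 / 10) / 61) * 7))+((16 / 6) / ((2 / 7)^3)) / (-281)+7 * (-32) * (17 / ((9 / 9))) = -626427187 / 165228+610 * sqrt(6) / 21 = -3720.14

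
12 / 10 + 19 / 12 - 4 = -73 / 60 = -1.22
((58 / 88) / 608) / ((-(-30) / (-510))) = -493 / 26752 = -0.02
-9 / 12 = -3 / 4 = -0.75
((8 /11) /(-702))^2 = 16 /14907321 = 0.00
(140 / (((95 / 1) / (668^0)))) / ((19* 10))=14 / 1805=0.01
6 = 6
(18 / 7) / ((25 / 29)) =522 / 175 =2.98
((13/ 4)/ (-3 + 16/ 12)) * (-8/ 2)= 39/ 5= 7.80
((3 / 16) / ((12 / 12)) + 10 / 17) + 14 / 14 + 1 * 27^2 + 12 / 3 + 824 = 423987 / 272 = 1558.78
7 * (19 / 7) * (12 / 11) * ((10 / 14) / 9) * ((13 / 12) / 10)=247 / 1386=0.18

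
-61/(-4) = 61/4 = 15.25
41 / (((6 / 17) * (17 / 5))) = 205 / 6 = 34.17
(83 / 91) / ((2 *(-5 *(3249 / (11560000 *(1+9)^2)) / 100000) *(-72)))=119935000000000 / 2660931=45072570.46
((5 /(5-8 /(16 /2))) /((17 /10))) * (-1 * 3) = -75 /34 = -2.21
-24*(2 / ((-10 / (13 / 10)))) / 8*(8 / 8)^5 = 39 / 50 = 0.78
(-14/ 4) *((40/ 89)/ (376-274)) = -0.02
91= 91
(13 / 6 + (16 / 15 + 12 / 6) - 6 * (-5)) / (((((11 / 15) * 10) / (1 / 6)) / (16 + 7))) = 24311 / 1320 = 18.42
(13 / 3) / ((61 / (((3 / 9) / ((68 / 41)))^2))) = 21853 / 7615728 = 0.00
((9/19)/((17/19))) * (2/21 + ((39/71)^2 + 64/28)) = 851973/599879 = 1.42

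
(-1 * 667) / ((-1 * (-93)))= -667 / 93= -7.17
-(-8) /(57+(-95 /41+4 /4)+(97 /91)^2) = 679042 /4822823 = 0.14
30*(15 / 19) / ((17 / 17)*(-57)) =-150 / 361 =-0.42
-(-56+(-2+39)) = 19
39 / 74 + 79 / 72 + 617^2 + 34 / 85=5070804443 / 13320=380691.02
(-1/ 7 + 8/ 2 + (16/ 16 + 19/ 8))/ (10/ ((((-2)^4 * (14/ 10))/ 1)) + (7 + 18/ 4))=135/ 223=0.61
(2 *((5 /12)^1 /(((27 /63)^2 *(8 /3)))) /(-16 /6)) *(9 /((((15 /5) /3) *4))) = -1.44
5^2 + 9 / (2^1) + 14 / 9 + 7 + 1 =703 / 18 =39.06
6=6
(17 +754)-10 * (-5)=821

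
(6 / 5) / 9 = 2 / 15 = 0.13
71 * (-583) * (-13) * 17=9147853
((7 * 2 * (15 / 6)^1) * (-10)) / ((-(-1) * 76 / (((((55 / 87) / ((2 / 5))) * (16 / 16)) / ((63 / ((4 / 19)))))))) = -6875 / 282663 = -0.02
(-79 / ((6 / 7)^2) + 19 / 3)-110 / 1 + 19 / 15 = -37787 / 180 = -209.93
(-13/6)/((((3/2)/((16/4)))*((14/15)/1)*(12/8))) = -260/63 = -4.13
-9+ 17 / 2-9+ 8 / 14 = -125 / 14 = -8.93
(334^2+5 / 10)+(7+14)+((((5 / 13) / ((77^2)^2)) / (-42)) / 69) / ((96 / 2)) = 7092878130905046475 / 63569071998432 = 111577.50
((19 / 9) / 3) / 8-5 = -1061 / 216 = -4.91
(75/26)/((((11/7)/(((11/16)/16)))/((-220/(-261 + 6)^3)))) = 77/73577088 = 0.00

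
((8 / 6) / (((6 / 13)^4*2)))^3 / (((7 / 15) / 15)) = 582452128062025 / 5714053632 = 101933.26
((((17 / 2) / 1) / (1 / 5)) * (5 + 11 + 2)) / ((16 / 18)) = 6885 / 8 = 860.62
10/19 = 0.53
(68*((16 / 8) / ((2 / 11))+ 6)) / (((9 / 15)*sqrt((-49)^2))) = 39.32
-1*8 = -8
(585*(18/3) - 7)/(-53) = -3503/53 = -66.09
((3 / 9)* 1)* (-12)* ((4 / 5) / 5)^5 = -4096 / 9765625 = -0.00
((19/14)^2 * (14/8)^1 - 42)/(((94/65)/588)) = -5928195/376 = -15766.48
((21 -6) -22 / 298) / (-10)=-1112 / 745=-1.49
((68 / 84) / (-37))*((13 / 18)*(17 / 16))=-3757 / 223776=-0.02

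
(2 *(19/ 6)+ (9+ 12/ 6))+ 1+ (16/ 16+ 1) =61/ 3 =20.33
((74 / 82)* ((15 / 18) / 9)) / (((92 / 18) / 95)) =17575 / 11316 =1.55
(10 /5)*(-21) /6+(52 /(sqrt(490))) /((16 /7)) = -7+13*sqrt(10) /40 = -5.97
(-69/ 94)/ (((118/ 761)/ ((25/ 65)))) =-262545/ 144196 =-1.82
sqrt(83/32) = sqrt(166)/8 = 1.61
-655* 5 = -3275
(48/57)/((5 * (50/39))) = 0.13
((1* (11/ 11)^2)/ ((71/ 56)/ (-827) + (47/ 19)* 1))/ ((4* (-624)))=-109991/ 678698280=-0.00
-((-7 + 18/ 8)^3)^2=-47045881/ 4096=-11485.81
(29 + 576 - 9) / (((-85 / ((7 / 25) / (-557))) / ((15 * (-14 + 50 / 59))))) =-9712416 / 13966775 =-0.70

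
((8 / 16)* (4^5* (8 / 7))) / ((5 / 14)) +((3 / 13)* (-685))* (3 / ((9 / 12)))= 65396 / 65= 1006.09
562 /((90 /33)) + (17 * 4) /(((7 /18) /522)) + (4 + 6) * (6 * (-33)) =9397657 /105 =89501.50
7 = 7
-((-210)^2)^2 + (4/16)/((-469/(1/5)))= -18242317800001/9380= -1944810000.00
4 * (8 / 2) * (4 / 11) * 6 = 384 / 11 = 34.91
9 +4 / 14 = 9.29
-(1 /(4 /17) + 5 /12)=-4.67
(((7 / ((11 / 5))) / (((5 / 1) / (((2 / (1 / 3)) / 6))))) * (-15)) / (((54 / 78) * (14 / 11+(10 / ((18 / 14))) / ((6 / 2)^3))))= -5265 / 596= -8.83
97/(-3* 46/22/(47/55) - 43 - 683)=-4559/34467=-0.13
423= 423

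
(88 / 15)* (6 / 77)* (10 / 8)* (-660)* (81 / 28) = -53460 / 49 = -1091.02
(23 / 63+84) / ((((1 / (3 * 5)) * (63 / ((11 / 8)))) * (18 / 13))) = 3800225 / 190512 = 19.95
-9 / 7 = -1.29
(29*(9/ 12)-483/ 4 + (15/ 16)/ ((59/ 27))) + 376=261893/ 944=277.43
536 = 536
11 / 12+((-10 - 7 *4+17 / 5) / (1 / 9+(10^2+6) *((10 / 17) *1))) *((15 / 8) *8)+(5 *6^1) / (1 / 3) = 9473803 / 114684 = 82.61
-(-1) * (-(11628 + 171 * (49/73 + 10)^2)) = -165735423/5329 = -31100.66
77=77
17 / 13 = 1.31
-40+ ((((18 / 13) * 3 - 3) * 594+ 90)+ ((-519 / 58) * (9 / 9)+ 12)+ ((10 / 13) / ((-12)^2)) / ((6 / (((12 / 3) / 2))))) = 60132493 / 81432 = 738.44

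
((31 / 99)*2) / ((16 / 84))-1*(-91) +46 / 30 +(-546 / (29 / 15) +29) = -1508161 / 9570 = -157.59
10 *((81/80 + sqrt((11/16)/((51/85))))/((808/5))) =405/6464 + 25 *sqrt(165)/4848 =0.13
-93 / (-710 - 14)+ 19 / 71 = 20359 / 51404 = 0.40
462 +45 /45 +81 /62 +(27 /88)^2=111485863 /240064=464.40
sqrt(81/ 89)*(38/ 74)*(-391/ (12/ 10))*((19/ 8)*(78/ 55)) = -16514667*sqrt(89)/ 289784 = -537.64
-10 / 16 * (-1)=5 / 8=0.62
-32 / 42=-16 / 21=-0.76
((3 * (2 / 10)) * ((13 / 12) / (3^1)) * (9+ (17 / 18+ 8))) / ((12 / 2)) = 4199 / 6480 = 0.65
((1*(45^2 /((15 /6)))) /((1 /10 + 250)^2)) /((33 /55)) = 135000 /6255001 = 0.02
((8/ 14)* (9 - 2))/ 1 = 4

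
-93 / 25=-3.72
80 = 80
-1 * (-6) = 6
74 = 74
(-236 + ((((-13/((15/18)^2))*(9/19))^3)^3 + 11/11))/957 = -417249249038915686076410851724777/1178024775598537445068359375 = -354193.95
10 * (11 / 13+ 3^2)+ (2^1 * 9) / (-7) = 8726 / 91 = 95.89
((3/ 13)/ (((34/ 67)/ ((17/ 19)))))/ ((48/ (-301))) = -20167/ 7904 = -2.55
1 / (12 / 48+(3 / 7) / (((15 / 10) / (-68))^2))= 84 / 74005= 0.00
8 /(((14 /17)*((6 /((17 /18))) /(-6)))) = -578 /63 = -9.17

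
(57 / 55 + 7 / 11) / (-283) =-0.01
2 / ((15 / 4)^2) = 32 / 225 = 0.14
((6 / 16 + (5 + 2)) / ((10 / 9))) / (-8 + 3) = -531 / 400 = -1.33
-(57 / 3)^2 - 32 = -393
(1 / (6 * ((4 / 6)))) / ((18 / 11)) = 11 / 72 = 0.15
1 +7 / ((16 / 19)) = 149 / 16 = 9.31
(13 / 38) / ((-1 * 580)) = -13 / 22040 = -0.00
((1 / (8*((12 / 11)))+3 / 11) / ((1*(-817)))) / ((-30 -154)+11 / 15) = 2045 / 790568416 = 0.00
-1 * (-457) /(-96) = -457 /96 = -4.76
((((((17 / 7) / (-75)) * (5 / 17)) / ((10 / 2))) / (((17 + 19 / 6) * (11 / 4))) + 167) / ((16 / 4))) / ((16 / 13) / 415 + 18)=41971445893 / 18098458840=2.32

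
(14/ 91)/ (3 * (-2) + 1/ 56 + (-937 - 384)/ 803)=-89936/ 4458753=-0.02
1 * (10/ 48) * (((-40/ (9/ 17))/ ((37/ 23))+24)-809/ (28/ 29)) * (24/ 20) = -8026657/ 37296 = -215.21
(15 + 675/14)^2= 3996.05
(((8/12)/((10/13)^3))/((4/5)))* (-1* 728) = -199927/150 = -1332.85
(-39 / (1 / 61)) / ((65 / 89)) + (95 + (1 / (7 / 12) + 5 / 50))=-3160.59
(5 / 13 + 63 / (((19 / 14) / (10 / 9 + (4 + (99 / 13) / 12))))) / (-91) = -131951 / 44954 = -2.94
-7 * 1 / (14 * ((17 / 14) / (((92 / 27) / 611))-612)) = 0.00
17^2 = 289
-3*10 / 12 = -5 / 2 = -2.50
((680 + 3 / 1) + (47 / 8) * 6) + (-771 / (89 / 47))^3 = -67496626.40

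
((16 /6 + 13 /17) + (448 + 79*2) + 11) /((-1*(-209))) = 31642 /10659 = 2.97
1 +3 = 4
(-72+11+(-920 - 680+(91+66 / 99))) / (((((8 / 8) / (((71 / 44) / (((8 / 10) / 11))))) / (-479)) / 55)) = 11007863075 / 12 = 917321922.92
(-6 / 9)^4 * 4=64 / 81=0.79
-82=-82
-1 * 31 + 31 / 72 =-2201 / 72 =-30.57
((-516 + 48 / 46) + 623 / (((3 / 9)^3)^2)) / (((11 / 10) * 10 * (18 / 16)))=9274664 / 253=36658.75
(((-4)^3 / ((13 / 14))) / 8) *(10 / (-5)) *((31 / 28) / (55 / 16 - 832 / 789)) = 3130752 / 391079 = 8.01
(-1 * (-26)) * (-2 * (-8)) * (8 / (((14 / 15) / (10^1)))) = 249600 / 7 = 35657.14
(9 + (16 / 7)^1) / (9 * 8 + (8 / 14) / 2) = 79 / 506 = 0.16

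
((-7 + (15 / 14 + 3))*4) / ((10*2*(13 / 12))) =-246 / 455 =-0.54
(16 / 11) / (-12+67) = 16 / 605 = 0.03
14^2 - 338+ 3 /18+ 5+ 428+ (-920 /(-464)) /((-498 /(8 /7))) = 9811581 /33698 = 291.16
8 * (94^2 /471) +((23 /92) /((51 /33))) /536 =150.08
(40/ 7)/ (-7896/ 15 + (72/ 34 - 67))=-0.01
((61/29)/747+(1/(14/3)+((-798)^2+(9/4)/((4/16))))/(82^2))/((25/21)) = 193139727551/2427700200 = 79.56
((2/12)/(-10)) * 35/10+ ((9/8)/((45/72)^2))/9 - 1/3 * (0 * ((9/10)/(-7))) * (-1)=157/600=0.26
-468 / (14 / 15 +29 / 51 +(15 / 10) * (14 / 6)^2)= -238680 / 4931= -48.40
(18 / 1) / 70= 9 / 35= 0.26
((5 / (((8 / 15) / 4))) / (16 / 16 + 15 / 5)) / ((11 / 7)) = 5.97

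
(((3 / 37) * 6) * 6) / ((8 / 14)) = 189 / 37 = 5.11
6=6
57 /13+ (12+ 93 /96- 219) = -83885 /416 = -201.65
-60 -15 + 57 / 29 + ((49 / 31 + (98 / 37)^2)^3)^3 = 3318523620271816975619275157867895165279521886416263 / 12950432589716158326244942292432672922302411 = 256248090.35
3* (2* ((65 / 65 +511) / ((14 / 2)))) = 3072 / 7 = 438.86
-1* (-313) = 313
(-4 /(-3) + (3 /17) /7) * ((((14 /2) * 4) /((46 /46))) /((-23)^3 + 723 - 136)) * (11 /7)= -1067 /206703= -0.01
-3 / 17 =-0.18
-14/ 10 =-7/ 5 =-1.40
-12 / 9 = -4 / 3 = -1.33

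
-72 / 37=-1.95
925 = 925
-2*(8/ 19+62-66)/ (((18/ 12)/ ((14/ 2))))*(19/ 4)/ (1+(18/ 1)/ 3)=68/ 3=22.67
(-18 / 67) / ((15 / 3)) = -18 / 335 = -0.05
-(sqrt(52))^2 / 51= -52 / 51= -1.02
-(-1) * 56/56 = 1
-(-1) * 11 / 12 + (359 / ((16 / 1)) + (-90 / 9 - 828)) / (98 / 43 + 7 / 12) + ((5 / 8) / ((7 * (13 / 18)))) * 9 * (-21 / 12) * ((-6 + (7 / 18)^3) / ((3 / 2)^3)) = -20946128927 / 74653488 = -280.58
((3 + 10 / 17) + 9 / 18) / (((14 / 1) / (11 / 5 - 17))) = -5143 / 1190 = -4.32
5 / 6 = 0.83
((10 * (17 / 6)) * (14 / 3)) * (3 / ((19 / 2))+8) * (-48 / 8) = -376040 / 57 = -6597.19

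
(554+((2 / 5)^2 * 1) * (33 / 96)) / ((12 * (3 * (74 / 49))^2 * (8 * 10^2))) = 88685737 / 31541760000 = 0.00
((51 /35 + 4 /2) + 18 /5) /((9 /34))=8398 /315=26.66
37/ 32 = 1.16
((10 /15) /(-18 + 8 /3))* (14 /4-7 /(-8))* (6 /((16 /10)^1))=-525 /736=-0.71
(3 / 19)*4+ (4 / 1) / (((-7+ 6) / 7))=-27.37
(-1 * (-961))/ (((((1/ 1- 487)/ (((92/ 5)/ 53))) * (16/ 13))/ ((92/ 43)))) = -6608797/ 5537970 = -1.19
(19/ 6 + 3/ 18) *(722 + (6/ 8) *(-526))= 3275/ 3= 1091.67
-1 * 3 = -3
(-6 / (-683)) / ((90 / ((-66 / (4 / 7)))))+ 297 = 2028433 / 6830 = 296.99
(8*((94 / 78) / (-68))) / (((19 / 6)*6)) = -94 / 12597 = -0.01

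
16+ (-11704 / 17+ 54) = -10514 / 17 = -618.47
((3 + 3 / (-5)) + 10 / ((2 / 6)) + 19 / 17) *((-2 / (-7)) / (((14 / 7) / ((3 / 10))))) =1221 / 850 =1.44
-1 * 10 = -10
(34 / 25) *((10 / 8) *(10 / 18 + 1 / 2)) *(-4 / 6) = -323 / 270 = -1.20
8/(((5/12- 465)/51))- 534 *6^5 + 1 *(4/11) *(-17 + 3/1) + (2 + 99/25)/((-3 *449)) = -343007239476529/82604775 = -4152389.97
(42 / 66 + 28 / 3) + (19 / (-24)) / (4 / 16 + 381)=1003241 / 100650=9.97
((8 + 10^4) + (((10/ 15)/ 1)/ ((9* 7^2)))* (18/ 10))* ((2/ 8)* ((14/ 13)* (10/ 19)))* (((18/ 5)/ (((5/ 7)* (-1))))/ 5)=-44135292/ 30875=-1429.48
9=9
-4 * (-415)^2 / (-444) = 172225 / 111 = 1551.58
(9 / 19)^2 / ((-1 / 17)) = -3.81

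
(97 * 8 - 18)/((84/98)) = 2653/3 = 884.33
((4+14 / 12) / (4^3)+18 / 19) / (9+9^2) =0.01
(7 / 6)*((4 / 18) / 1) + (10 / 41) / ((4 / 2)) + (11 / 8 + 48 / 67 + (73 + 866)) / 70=114846383 / 8306928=13.83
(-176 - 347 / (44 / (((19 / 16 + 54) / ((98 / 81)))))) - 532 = -73664817 / 68992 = -1067.73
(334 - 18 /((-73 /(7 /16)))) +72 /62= 6069713 /18104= 335.27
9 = 9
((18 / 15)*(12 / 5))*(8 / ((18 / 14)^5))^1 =1075648 / 164025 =6.56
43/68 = 0.63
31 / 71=0.44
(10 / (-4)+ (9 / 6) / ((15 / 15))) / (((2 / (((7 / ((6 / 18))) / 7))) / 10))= -15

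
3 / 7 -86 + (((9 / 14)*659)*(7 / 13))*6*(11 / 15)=417752 / 455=918.14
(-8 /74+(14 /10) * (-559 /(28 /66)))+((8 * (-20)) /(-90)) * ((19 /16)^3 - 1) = -87313317 /47360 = -1843.61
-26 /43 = -0.60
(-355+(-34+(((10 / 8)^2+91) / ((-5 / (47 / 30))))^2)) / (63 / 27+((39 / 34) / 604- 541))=-6685737250583 / 7964654160000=-0.84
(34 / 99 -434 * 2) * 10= -858980 / 99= -8676.57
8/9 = 0.89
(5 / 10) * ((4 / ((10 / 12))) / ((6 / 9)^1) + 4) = 28 / 5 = 5.60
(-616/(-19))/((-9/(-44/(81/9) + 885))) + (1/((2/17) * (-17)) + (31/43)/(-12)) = -839394049/264708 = -3171.02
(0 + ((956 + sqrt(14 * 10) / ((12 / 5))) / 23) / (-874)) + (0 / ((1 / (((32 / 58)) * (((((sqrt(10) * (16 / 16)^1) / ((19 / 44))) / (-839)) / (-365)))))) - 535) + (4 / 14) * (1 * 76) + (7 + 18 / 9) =-504.33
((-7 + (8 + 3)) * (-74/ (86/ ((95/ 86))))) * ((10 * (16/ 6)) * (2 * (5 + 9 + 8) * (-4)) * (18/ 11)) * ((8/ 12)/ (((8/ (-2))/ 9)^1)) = -80985600/ 1849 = -43799.68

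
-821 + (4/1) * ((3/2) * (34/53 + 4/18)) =-815.82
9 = 9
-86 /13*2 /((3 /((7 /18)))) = -602 /351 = -1.72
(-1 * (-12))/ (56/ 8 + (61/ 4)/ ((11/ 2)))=264/ 215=1.23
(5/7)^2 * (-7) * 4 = -100/7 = -14.29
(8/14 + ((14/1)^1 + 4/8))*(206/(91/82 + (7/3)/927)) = 4956036786/1775515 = 2791.32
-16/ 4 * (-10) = 40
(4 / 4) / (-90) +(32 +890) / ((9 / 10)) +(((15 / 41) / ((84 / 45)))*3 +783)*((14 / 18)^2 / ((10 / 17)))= 600329 / 328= 1830.27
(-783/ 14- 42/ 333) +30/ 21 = -12127/ 222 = -54.63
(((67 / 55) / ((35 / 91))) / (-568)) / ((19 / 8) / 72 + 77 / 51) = -0.00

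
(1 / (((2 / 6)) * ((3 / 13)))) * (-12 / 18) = -26 / 3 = -8.67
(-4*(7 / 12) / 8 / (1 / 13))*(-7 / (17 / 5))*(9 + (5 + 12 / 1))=41405 / 204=202.97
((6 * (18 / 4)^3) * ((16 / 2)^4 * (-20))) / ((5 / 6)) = -53747712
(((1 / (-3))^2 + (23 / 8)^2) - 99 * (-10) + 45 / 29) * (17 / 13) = 283947685 / 217152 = 1307.60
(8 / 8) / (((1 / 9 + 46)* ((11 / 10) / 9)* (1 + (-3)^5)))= -81 / 110473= -0.00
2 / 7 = 0.29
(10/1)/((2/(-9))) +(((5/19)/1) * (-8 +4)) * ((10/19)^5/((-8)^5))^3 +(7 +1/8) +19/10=-13927343940658076874070653391163/387139511901544874908508487680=-35.97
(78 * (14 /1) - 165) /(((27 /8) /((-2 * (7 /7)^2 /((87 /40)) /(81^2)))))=-65920 /1712421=-0.04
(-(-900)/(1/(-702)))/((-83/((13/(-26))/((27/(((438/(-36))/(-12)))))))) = -23725/166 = -142.92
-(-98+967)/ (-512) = 869/ 512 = 1.70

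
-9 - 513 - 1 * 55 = -577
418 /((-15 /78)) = -10868 /5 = -2173.60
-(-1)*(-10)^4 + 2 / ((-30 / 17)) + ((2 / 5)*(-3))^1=29993 / 3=9997.67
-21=-21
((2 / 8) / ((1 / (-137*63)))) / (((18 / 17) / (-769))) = 12537007 / 8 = 1567125.88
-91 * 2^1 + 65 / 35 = -1261 / 7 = -180.14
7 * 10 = 70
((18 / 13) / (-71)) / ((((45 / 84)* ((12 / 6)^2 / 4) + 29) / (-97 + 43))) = 27216 / 763321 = 0.04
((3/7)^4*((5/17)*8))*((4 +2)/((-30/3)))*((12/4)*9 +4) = -60264/40817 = -1.48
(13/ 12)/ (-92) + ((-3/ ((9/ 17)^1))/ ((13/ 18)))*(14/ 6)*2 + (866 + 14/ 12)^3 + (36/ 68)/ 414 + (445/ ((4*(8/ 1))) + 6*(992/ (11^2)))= 346518931574815951/ 531397152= 652090306.23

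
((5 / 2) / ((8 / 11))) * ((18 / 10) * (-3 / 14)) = -297 / 224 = -1.33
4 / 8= 0.50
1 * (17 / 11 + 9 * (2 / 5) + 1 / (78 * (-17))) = 375203 / 72930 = 5.14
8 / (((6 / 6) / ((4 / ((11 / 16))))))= 512 / 11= 46.55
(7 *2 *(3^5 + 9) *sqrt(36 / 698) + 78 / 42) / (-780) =-882 *sqrt(698) / 22685 - 1 / 420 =-1.03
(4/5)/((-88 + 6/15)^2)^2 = 125/9201030084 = 0.00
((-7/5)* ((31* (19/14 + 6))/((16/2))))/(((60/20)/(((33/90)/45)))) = -35123/324000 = -0.11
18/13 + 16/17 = 514/221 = 2.33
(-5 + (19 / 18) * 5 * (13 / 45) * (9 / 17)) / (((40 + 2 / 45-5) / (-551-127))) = 2174685 / 26809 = 81.12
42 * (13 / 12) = 45.50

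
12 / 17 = 0.71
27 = 27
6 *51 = 306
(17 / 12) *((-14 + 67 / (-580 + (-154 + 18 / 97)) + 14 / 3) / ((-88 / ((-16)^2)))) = 68426258 / 1761705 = 38.84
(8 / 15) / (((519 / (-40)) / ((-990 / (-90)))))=-704 / 1557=-0.45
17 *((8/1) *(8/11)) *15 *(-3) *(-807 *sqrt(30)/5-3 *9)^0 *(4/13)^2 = -783360/1859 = -421.39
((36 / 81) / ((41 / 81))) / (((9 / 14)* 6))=28 / 123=0.23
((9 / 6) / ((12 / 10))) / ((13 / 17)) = 1.63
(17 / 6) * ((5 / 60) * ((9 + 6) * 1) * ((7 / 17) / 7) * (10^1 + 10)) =4.17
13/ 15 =0.87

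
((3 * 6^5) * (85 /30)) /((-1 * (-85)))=3888 /5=777.60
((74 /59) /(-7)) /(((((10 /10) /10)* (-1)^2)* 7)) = -740 /2891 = -0.26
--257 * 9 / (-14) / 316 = -2313 / 4424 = -0.52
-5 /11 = -0.45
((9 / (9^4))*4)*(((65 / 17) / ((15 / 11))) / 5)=572 / 185895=0.00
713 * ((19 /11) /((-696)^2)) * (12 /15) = 13547 /6660720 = 0.00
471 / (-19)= -471 / 19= -24.79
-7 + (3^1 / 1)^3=20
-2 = -2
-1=-1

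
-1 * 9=-9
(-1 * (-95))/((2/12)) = 570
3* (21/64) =63/64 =0.98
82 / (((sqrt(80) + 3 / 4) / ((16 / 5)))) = -384 / 155 + 2048*sqrt(5) / 155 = 27.07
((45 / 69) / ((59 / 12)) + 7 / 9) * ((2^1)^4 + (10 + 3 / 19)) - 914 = -206564815 / 232047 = -890.19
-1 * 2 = -2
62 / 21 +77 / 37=3911 / 777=5.03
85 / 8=10.62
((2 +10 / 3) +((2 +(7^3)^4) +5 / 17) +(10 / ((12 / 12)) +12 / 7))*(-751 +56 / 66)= -11120260023165710 / 1071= -10383062579986.66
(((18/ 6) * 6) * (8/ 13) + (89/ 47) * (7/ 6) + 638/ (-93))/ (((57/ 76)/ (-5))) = -2434270/ 56823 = -42.84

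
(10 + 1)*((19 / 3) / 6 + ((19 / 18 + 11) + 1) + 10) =2387 / 9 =265.22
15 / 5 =3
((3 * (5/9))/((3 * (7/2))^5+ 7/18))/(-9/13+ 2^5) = 6240/14960107547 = 0.00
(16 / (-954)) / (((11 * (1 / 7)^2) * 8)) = -0.01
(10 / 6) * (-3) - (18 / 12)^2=-29 / 4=-7.25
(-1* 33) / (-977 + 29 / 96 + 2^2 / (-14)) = 22176 / 656533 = 0.03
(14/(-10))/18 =-7/90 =-0.08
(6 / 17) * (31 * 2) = 372 / 17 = 21.88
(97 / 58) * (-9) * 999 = -872127 / 58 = -15036.67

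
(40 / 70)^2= 16 / 49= 0.33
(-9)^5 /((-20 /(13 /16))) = 2398.87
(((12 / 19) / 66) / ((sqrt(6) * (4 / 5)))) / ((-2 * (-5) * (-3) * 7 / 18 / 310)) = -155 * sqrt(6) / 2926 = -0.13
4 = 4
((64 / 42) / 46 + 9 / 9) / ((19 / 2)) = 998 / 9177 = 0.11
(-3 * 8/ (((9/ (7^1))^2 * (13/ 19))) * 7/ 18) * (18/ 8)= -6517/ 351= -18.57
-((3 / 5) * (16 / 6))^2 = -64 / 25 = -2.56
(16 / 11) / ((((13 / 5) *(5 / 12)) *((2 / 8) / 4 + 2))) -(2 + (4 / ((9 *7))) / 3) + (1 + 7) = 1971026 / 297297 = 6.63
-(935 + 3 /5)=-4678 /5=-935.60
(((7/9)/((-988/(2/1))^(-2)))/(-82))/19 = -44954/369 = -121.83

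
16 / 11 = 1.45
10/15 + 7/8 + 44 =1093/24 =45.54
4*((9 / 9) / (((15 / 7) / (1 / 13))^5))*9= 67228 / 31327846875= 0.00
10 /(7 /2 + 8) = 20 /23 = 0.87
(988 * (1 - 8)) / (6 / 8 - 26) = 27664 / 101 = 273.90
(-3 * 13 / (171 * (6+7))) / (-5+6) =-1 / 57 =-0.02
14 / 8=7 / 4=1.75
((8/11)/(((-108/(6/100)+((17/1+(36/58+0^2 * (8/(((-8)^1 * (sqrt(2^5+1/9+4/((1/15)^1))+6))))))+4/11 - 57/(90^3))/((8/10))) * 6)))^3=-424716355141632000000/1339380869965867886790029474611981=-0.00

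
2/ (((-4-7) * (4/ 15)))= -15/ 22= -0.68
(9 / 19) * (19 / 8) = 9 / 8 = 1.12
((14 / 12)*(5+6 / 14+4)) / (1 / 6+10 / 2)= 66 / 31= 2.13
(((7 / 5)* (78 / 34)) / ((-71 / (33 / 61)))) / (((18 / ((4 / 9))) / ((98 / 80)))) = -49049 / 66264300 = -0.00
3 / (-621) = -1 / 207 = -0.00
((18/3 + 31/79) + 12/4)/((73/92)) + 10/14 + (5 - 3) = 587421/40369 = 14.55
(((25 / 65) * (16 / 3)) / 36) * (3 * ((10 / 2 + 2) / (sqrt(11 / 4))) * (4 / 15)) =224 * sqrt(11) / 3861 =0.19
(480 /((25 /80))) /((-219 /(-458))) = 234496 /73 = 3212.27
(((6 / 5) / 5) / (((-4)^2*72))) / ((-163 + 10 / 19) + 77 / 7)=-0.00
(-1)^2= 1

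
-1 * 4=-4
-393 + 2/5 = -1963/5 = -392.60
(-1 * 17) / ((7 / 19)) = -323 / 7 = -46.14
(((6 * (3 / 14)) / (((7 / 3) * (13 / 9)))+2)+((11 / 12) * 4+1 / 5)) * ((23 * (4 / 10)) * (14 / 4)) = 1373123 / 6825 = 201.19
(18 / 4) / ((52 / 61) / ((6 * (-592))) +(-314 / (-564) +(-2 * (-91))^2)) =11456532 / 84331675889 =0.00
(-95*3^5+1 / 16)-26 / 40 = -23085.59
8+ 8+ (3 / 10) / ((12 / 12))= 163 / 10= 16.30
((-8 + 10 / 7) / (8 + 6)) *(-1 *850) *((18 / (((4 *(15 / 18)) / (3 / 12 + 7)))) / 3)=510255 / 98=5206.68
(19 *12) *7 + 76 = 1672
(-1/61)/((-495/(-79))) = -79/30195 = -0.00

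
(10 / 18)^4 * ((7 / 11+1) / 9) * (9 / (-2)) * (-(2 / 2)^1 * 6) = 1250 / 2673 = 0.47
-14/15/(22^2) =-7/3630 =-0.00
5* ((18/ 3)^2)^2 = 6480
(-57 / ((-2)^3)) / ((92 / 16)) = 1.24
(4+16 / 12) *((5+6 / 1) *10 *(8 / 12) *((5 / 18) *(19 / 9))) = 167200 / 729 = 229.36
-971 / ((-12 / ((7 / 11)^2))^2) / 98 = -47579 / 4216608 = -0.01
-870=-870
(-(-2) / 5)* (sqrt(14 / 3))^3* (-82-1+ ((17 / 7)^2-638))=-9344* sqrt(42) / 21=-2883.62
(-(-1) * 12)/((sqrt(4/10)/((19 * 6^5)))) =886464 * sqrt(10) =2803245.30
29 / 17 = 1.71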